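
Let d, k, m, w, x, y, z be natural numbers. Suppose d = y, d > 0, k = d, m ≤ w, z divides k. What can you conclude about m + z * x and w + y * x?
m + z * x ≤ w + y * x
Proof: Because k = d and z divides k, z divides d. Since d > 0, z ≤ d. d = y, so z ≤ y. By multiplying by a non-negative, z * x ≤ y * x. m ≤ w, so m + z * x ≤ w + y * x.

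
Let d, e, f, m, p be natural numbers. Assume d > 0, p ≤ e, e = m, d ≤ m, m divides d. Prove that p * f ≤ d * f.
Since m divides d and d > 0, m ≤ d. d ≤ m, so m = d. Since e = m, e = d. p ≤ e, so p ≤ d. By multiplying by a non-negative, p * f ≤ d * f.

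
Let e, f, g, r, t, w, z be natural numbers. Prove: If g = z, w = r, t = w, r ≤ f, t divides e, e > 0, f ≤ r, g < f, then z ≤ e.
g = z and g < f, so z < f. t = w and w = r, therefore t = r. r ≤ f and f ≤ r, hence r = f. t = r, so t = f. t divides e, so f divides e. Since e > 0, f ≤ e. z < f, so z < e. Then z ≤ e.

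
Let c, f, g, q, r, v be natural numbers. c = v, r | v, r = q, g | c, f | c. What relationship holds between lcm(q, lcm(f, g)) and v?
lcm(q, lcm(f, g)) | v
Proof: Because r = q and r | v, q | v. f | c and g | c, so lcm(f, g) | c. Since c = v, lcm(f, g) | v. Since q | v, lcm(q, lcm(f, g)) | v.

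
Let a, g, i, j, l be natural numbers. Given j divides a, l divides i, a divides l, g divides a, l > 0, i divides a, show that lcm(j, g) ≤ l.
From l divides i and i divides a, l divides a. a divides l, so a = l. From j divides a and g divides a, lcm(j, g) divides a. a = l, so lcm(j, g) divides l. Since l > 0, lcm(j, g) ≤ l.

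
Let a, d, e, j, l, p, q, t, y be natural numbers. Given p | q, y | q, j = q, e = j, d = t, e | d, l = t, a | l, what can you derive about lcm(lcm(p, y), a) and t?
lcm(lcm(p, y), a) | t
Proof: p | q and y | q, thus lcm(p, y) | q. Since d = t and e | d, e | t. Because e = j, j | t. j = q, so q | t. Since lcm(p, y) | q, lcm(p, y) | t. l = t and a | l, therefore a | t. lcm(p, y) | t, so lcm(lcm(p, y), a) | t.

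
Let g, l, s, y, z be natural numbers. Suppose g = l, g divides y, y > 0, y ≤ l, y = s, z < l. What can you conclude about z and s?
z < s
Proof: g = l and g divides y, so l divides y. Since y > 0, l ≤ y. Since y ≤ l, l = y. y = s, so l = s. Because z < l, z < s.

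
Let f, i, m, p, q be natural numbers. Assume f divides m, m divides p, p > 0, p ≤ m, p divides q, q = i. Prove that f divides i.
From m divides p and p > 0, m ≤ p. Since p ≤ m, p = m. Since p divides q, m divides q. Since f divides m, f divides q. q = i, so f divides i.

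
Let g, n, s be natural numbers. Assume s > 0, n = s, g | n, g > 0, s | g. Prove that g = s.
s | g and g > 0, hence s ≤ g. Because n = s and g | n, g | s. Because s > 0, g ≤ s. Since s ≤ g, s = g. Then g = s.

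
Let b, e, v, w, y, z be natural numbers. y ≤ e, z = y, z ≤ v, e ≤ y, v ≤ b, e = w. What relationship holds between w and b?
w ≤ b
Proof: y ≤ e and e ≤ y, therefore y = e. z = y, so z = e. e = w, so z = w. z ≤ v and v ≤ b, thus z ≤ b. Since z = w, w ≤ b.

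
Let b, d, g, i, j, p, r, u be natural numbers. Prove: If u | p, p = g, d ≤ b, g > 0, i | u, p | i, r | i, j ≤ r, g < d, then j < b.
i | u and u | p, hence i | p. p | i, so i = p. p = g, so i = g. Since r | i, r | g. g > 0, so r ≤ g. Because j ≤ r, j ≤ g. From g < d and d ≤ b, g < b. Since j ≤ g, j < b.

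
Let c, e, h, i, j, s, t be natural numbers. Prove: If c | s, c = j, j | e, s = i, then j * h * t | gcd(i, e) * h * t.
c = j and c | s, thus j | s. Since s = i, j | i. Since j | e, j | gcd(i, e). Then j * h | gcd(i, e) * h. Then j * h * t | gcd(i, e) * h * t.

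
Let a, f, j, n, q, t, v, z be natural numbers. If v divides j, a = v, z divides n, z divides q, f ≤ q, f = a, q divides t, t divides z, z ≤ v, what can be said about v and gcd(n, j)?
v divides gcd(n, j)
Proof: Since f = a and a = v, f = v. Because q divides t and t divides z, q divides z. z divides q, so q = z. f ≤ q, so f ≤ z. f = v, so v ≤ z. Since z ≤ v, z = v. Since z divides n, v divides n. Since v divides j, v divides gcd(n, j).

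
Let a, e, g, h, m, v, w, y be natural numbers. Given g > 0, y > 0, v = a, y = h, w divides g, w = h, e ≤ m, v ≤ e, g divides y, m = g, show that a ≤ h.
Since g divides y and y > 0, g ≤ y. Because y = h, g ≤ h. w = h and w divides g, therefore h divides g. Since g > 0, h ≤ g. From g ≤ h, g = h. m = g, so m = h. v = a and v ≤ e, therefore a ≤ e. Because e ≤ m, a ≤ m. From m = h, a ≤ h.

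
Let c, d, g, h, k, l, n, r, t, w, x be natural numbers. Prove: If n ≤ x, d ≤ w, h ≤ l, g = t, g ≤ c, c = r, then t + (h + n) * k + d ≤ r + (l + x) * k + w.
Since g = t and g ≤ c, t ≤ c. c = r, so t ≤ r. h ≤ l and n ≤ x, thus h + n ≤ l + x. By multiplying by a non-negative, (h + n) * k ≤ (l + x) * k. Because d ≤ w, (h + n) * k + d ≤ (l + x) * k + w. t ≤ r, so t + (h + n) * k + d ≤ r + (l + x) * k + w.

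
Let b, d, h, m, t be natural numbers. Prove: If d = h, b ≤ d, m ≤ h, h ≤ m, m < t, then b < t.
d = h and b ≤ d, hence b ≤ h. Since m ≤ h and h ≤ m, m = h. From m < t, h < t. Since b ≤ h, b < t.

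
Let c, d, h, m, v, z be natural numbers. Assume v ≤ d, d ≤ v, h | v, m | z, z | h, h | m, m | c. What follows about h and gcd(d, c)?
h | gcd(d, c)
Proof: v ≤ d and d ≤ v, hence v = d. Since h | v, h | d. m | z and z | h, therefore m | h. Since h | m, m = h. Since m | c, h | c. Since h | d, h | gcd(d, c).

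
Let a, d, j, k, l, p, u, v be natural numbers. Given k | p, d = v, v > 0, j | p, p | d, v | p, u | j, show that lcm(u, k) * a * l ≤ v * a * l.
d = v and p | d, thus p | v. Since v | p, p = v. Because u | j and j | p, u | p. Because k | p, lcm(u, k) | p. Since p = v, lcm(u, k) | v. Because v > 0, lcm(u, k) ≤ v. Then lcm(u, k) * a ≤ v * a. Then lcm(u, k) * a * l ≤ v * a * l.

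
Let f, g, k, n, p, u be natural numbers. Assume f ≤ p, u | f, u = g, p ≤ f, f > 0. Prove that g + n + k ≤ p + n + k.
f ≤ p and p ≤ f, thus f = p. u = g and u | f, therefore g | f. f > 0, so g ≤ f. Since f = p, g ≤ p. Then g + n ≤ p + n. Then g + n + k ≤ p + n + k.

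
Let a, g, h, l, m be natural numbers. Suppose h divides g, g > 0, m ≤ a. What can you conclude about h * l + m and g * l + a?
h * l + m ≤ g * l + a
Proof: h divides g and g > 0, so h ≤ g. By multiplying by a non-negative, h * l ≤ g * l. Since m ≤ a, h * l + m ≤ g * l + a.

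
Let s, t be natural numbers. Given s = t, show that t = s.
s = t. By symmetry, t = s.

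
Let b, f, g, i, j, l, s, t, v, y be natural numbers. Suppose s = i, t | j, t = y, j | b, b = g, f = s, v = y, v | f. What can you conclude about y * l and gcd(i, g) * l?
y * l | gcd(i, g) * l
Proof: v = y and v | f, hence y | f. f = s, so y | s. Because s = i, y | i. t = y and t | j, thus y | j. Since b = g and j | b, j | g. y | j, so y | g. Since y | i, y | gcd(i, g). Then y * l | gcd(i, g) * l.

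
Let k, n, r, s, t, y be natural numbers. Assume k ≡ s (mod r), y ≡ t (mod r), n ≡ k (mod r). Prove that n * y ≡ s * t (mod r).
n ≡ k (mod r) and k ≡ s (mod r), so n ≡ s (mod r). Using y ≡ t (mod r) and multiplying congruences, n * y ≡ s * t (mod r).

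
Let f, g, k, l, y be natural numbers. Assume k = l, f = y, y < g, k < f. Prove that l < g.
f = y and k < f, therefore k < y. y < g, so k < g. k = l, so l < g.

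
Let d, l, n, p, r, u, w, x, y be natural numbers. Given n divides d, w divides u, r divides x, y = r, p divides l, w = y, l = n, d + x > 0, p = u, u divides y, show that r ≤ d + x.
w = y and w divides u, hence y divides u. u divides y, so u = y. Since y = r, u = r. p = u and p divides l, therefore u divides l. Since l = n, u divides n. From n divides d, u divides d. From u = r, r divides d. Since r divides x, r divides d + x. Since d + x > 0, r ≤ d + x.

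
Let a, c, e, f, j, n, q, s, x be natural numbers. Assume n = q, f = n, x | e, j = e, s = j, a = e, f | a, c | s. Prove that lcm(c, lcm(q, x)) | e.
Because s = j and j = e, s = e. c | s, so c | e. f = n and f | a, hence n | a. Since a = e, n | e. n = q, so q | e. x | e, so lcm(q, x) | e. c | e, so lcm(c, lcm(q, x)) | e.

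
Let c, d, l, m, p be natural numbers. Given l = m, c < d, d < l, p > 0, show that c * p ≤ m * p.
c < d and d < l, hence c < l. Since l = m, c < m. Because p > 0, by multiplying by a positive, c * p < m * p. Then c * p ≤ m * p.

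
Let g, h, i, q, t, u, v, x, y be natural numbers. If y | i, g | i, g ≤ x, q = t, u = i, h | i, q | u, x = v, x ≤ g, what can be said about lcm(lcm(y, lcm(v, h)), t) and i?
lcm(lcm(y, lcm(v, h)), t) | i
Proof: g ≤ x and x ≤ g, therefore g = x. Since x = v, g = v. g | i, so v | i. Since h | i, lcm(v, h) | i. Since y | i, lcm(y, lcm(v, h)) | i. Because u = i and q | u, q | i. Since q = t, t | i. Since lcm(y, lcm(v, h)) | i, lcm(lcm(y, lcm(v, h)), t) | i.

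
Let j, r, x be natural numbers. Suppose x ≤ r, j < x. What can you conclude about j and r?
j < r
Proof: j < x and x ≤ r. By transitivity, j < r.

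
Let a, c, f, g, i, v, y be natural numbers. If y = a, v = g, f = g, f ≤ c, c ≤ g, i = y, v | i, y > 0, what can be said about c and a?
c ≤ a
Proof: Since f = g and f ≤ c, g ≤ c. Since c ≤ g, g = c. v = g, so v = c. i = y and v | i, so v | y. v = c, so c | y. y > 0, so c ≤ y. Since y = a, c ≤ a.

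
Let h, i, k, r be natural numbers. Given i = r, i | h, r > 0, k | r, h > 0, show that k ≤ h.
Because k | r and r > 0, k ≤ r. Because i = r and i | h, r | h. h > 0, so r ≤ h. k ≤ r, so k ≤ h.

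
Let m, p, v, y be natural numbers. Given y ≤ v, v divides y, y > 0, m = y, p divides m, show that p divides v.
v divides y and y > 0, hence v ≤ y. Since y ≤ v, y = v. m = y and p divides m, therefore p divides y. y = v, so p divides v.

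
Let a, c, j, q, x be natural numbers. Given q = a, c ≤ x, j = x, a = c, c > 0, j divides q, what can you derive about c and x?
c = x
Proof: q = a and j divides q, therefore j divides a. Since j = x, x divides a. a = c, so x divides c. c > 0, so x ≤ c. Because c ≤ x, x = c. Then c = x.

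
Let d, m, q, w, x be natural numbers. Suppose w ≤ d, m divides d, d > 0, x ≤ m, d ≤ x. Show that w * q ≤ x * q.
m divides d and d > 0, hence m ≤ d. Because x ≤ m, x ≤ d. d ≤ x, so d = x. Because w ≤ d, w ≤ x. By multiplying by a non-negative, w * q ≤ x * q.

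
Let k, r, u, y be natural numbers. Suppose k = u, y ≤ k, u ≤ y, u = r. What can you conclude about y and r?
y = r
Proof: Because k = u and y ≤ k, y ≤ u. u ≤ y, so y = u. u = r, so y = r.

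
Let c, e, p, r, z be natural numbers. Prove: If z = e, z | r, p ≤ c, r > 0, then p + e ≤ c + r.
z = e and z | r, therefore e | r. From r > 0, e ≤ r. Because p ≤ c, p + e ≤ c + r.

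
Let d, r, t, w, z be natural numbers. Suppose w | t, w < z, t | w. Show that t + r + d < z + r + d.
Because w | t and t | w, w = t. Since w < z, t < z. Then t + r < z + r. Then t + r + d < z + r + d.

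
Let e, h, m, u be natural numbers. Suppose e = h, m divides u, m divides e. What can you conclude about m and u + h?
m divides u + h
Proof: e = h and m divides e, hence m divides h. Because m divides u, m divides u + h.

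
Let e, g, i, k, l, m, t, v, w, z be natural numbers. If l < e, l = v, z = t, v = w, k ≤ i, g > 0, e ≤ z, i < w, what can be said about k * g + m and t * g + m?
k * g + m < t * g + m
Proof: From l = v and v = w, l = w. Since l < e, w < e. Because i < w, i < e. k ≤ i, so k < e. e ≤ z, so k < z. z = t, so k < t. From g > 0, by multiplying by a positive, k * g < t * g. Then k * g + m < t * g + m.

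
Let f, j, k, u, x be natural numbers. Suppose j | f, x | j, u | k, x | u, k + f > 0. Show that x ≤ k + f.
x | u and u | k, so x | k. x | j and j | f, so x | f. Since x | k, x | k + f. Since k + f > 0, x ≤ k + f.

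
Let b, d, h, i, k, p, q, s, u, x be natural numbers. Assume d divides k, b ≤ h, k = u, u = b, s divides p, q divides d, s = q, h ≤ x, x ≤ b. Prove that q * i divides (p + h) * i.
s = q and s divides p, so q divides p. h ≤ x and x ≤ b, so h ≤ b. b ≤ h, so b = h. u = b, so u = h. q divides d and d divides k, hence q divides k. Since k = u, q divides u. Since u = h, q divides h. q divides p, so q divides p + h. Then q * i divides (p + h) * i.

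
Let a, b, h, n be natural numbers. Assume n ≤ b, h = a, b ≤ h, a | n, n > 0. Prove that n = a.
Since h = a and b ≤ h, b ≤ a. n ≤ b, so n ≤ a. a | n and n > 0, hence a ≤ n. n ≤ a, so n = a.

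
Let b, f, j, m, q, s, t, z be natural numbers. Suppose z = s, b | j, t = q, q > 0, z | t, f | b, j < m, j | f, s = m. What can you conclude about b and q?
b < q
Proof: j | f and f | b, thus j | b. b | j, so j = b. j < m, so b < m. Because z = s and z | t, s | t. Since s = m, m | t. t = q, so m | q. Since q > 0, m ≤ q. Since b < m, b < q.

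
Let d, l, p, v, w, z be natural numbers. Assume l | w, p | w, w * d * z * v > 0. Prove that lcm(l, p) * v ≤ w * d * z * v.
l | w and p | w, hence lcm(l, p) | w. Then lcm(l, p) | w * d. Then lcm(l, p) | w * d * z. Then lcm(l, p) * v | w * d * z * v. w * d * z * v > 0, so lcm(l, p) * v ≤ w * d * z * v.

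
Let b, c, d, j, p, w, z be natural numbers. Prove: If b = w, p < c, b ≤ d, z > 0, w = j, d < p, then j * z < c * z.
b = w and b ≤ d, hence w ≤ d. d < p and p < c, so d < c. Since w ≤ d, w < c. Since w = j, j < c. z > 0, so j * z < c * z.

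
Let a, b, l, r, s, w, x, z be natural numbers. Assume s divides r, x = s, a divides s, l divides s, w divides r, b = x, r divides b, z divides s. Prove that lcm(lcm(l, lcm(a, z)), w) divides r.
b = x and x = s, hence b = s. r divides b, so r divides s. Since s divides r, s = r. a divides s and z divides s, thus lcm(a, z) divides s. Since l divides s, lcm(l, lcm(a, z)) divides s. Since s = r, lcm(l, lcm(a, z)) divides r. Since w divides r, lcm(lcm(l, lcm(a, z)), w) divides r.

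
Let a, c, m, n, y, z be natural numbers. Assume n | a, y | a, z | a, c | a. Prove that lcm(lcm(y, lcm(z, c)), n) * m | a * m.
Because z | a and c | a, lcm(z, c) | a. y | a, so lcm(y, lcm(z, c)) | a. Since n | a, lcm(lcm(y, lcm(z, c)), n) | a. Then lcm(lcm(y, lcm(z, c)), n) * m | a * m.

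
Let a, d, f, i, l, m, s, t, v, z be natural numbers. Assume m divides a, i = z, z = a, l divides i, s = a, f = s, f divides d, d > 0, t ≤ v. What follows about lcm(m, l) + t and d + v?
lcm(m, l) + t ≤ d + v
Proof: i = z and z = a, thus i = a. Since l divides i, l divides a. m divides a, so lcm(m, l) divides a. f = s and f divides d, thus s divides d. Because s = a, a divides d. lcm(m, l) divides a, so lcm(m, l) divides d. d > 0, so lcm(m, l) ≤ d. Since t ≤ v, lcm(m, l) + t ≤ d + v.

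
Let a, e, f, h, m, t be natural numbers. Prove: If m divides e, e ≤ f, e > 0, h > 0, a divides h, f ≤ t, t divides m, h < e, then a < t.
e ≤ f and f ≤ t, so e ≤ t. Since t divides m and m divides e, t divides e. From e > 0, t ≤ e. Since e ≤ t, e = t. a divides h and h > 0, thus a ≤ h. Since h < e, a < e. e = t, so a < t.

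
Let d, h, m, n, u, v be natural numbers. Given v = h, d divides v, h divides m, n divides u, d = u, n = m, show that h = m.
n = m and n divides u, hence m divides u. Because d = u and d divides v, u divides v. Since v = h, u divides h. m divides u, so m divides h. Since h divides m, h = m.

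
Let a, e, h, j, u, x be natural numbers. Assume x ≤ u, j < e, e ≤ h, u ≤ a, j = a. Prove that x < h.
Because j < e and e ≤ h, j < h. Since j = a, a < h. Since u ≤ a, u < h. Since x ≤ u, x < h.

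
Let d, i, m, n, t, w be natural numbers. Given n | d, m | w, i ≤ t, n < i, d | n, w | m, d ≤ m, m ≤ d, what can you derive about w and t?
w < t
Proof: Because n | d and d | n, n = d. d ≤ m and m ≤ d, thus d = m. Because n = d, n = m. m | w and w | m, so m = w. n = m, so n = w. Since n < i, w < i. i ≤ t, so w < t.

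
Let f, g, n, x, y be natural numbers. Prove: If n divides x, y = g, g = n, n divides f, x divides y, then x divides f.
y = g and g = n, therefore y = n. Since x divides y, x divides n. Since n divides x, n = x. From n divides f, x divides f.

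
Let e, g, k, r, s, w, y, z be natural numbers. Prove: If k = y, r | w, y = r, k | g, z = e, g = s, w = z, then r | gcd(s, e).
Because k = y and k | g, y | g. Since y = r, r | g. Since g = s, r | s. Because w = z and z = e, w = e. Since r | w, r | e. Because r | s, r | gcd(s, e).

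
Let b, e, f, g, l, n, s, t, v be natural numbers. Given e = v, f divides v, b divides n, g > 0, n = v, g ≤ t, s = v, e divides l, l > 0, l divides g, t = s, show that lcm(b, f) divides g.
Since e = v and e divides l, v divides l. From l > 0, v ≤ l. l divides g and g > 0, therefore l ≤ g. v ≤ l, so v ≤ g. From t = s and s = v, t = v. Since g ≤ t, g ≤ v. Since v ≤ g, v = g. n = v and b divides n, thus b divides v. From f divides v, lcm(b, f) divides v. Since v = g, lcm(b, f) divides g.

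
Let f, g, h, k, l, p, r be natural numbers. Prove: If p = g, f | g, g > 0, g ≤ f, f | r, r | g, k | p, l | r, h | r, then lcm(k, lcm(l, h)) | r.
Since f | g and g > 0, f ≤ g. g ≤ f, so f = g. Since f | r, g | r. r | g, so g = r. Since p = g, p = r. From k | p, k | r. l | r and h | r, hence lcm(l, h) | r. k | r, so lcm(k, lcm(l, h)) | r.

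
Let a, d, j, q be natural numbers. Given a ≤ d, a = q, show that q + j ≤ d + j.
a = q and a ≤ d, so q ≤ d. Then q + j ≤ d + j.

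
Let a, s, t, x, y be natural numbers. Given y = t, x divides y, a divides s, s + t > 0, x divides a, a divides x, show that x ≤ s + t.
a divides x and x divides a, therefore a = x. Since a divides s, x divides s. y = t and x divides y, thus x divides t. x divides s, so x divides s + t. Since s + t > 0, x ≤ s + t.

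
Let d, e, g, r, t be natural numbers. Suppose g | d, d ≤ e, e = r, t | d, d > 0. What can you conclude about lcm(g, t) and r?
lcm(g, t) ≤ r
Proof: From g | d and t | d, lcm(g, t) | d. d > 0, so lcm(g, t) ≤ d. d ≤ e, so lcm(g, t) ≤ e. Since e = r, lcm(g, t) ≤ r.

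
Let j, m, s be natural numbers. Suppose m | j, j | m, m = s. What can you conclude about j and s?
j = s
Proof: j | m and m | j, therefore j = m. From m = s, j = s.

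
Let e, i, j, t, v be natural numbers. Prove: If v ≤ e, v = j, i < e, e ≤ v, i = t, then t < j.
Because e ≤ v and v ≤ e, e = v. v = j, so e = j. Since i < e, i < j. i = t, so t < j.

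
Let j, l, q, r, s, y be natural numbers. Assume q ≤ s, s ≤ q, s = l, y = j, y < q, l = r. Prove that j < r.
q ≤ s and s ≤ q, hence q = s. Since s = l, q = l. y < q, so y < l. Since y = j, j < l. l = r, so j < r.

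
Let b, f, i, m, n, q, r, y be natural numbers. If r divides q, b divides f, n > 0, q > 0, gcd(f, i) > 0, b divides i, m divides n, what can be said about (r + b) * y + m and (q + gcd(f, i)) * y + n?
(r + b) * y + m ≤ (q + gcd(f, i)) * y + n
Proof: Because r divides q and q > 0, r ≤ q. b divides f and b divides i, so b divides gcd(f, i). From gcd(f, i) > 0, b ≤ gcd(f, i). r ≤ q, so r + b ≤ q + gcd(f, i). By multiplying by a non-negative, (r + b) * y ≤ (q + gcd(f, i)) * y. m divides n and n > 0, therefore m ≤ n. Since (r + b) * y ≤ (q + gcd(f, i)) * y, (r + b) * y + m ≤ (q + gcd(f, i)) * y + n.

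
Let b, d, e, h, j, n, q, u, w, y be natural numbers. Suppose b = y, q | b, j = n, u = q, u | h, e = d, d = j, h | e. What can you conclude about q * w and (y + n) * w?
q * w | (y + n) * w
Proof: Because b = y and q | b, q | y. u = q and u | h, so q | h. Because e = d and d = j, e = j. h | e, so h | j. q | h, so q | j. Since j = n, q | n. Since q | y, q | y + n. Then q * w | (y + n) * w.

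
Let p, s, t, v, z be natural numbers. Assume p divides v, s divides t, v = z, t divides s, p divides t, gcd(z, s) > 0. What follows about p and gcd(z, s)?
p ≤ gcd(z, s)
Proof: v = z and p divides v, so p divides z. t divides s and s divides t, hence t = s. p divides t, so p divides s. p divides z, so p divides gcd(z, s). gcd(z, s) > 0, so p ≤ gcd(z, s).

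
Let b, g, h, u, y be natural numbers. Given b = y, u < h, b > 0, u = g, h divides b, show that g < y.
Because u = g and u < h, g < h. Since h divides b and b > 0, h ≤ b. Since b = y, h ≤ y. g < h, so g < y.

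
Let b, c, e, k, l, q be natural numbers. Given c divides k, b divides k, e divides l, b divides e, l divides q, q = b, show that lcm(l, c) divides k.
b divides e and e divides l, thus b divides l. Since q = b and l divides q, l divides b. Since b divides l, b = l. From b divides k, l divides k. c divides k, so lcm(l, c) divides k.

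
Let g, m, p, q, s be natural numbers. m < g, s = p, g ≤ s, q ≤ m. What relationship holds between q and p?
q < p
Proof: Since m < g and g ≤ s, m < s. s = p, so m < p. Since q ≤ m, q < p.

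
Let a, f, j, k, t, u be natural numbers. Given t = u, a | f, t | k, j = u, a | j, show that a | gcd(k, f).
j = u and a | j, hence a | u. Since t = u and t | k, u | k. a | u, so a | k. a | f, so a | gcd(k, f).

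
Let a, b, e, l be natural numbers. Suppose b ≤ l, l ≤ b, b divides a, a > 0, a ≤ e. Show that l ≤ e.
From b ≤ l and l ≤ b, b = l. b divides a and a > 0, so b ≤ a. a ≤ e, so b ≤ e. Since b = l, l ≤ e.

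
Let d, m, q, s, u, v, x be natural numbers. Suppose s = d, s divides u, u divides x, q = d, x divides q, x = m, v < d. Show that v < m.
s = d and s divides u, thus d divides u. u divides x, so d divides x. q = d and x divides q, therefore x divides d. From d divides x, d = x. x = m, so d = m. v < d, so v < m.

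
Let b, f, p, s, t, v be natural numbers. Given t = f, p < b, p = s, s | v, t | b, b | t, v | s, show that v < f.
s | v and v | s, so s = v. Because b | t and t | b, b = t. p = s and p < b, hence s < b. Since b = t, s < t. s = v, so v < t. t = f, so v < f.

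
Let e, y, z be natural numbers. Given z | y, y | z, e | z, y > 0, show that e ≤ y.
z | y and y | z, therefore z = y. e | z, so e | y. Since y > 0, e ≤ y.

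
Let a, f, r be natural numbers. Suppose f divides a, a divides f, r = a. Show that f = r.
From a divides f and f divides a, a = f. Since r = a, r = f. Then f = r.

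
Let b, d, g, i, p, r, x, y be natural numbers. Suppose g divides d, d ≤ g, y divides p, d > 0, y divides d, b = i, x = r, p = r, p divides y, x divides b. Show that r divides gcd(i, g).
Since x = r and x divides b, r divides b. b = i, so r divides i. Since y divides p and p divides y, y = p. p = r, so y = r. g divides d and d > 0, therefore g ≤ d. d ≤ g, so d = g. Because y divides d, y divides g. y = r, so r divides g. Since r divides i, r divides gcd(i, g).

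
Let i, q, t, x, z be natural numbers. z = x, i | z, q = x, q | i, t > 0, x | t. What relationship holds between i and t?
i ≤ t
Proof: q = x and q | i, hence x | i. Because z = x and i | z, i | x. Since x | i, x = i. x | t and t > 0, so x ≤ t. Because x = i, i ≤ t.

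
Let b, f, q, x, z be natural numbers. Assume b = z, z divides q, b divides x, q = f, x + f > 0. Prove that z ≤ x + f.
From b = z and b divides x, z divides x. q = f and z divides q, hence z divides f. z divides x, so z divides x + f. x + f > 0, so z ≤ x + f.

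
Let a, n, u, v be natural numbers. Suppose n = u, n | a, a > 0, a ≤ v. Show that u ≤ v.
n | a and a > 0, so n ≤ a. From a ≤ v, n ≤ v. Since n = u, u ≤ v.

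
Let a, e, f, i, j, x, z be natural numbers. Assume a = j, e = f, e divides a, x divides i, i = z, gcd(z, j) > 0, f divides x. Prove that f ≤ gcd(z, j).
Since f divides x and x divides i, f divides i. i = z, so f divides z. From e = f and e divides a, f divides a. Since a = j, f divides j. Because f divides z, f divides gcd(z, j). Since gcd(z, j) > 0, f ≤ gcd(z, j).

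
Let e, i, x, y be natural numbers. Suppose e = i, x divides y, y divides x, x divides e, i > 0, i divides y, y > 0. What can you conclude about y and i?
y = i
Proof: From x divides y and y divides x, x = y. Since x divides e, y divides e. Since e = i, y divides i. i > 0, so y ≤ i. i divides y and y > 0, so i ≤ y. Since y ≤ i, y = i.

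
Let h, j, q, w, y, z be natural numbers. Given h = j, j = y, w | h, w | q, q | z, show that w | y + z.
h = j and j = y, so h = y. Since w | h, w | y. Because w | q and q | z, w | z. Since w | y, w | y + z.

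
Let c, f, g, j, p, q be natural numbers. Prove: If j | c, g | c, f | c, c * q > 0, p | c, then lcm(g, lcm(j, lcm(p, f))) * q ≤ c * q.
p | c and f | c, thus lcm(p, f) | c. Since j | c, lcm(j, lcm(p, f)) | c. g | c, so lcm(g, lcm(j, lcm(p, f))) | c. Then lcm(g, lcm(j, lcm(p, f))) * q | c * q. Since c * q > 0, lcm(g, lcm(j, lcm(p, f))) * q ≤ c * q.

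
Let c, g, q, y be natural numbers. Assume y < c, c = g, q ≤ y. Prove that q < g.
c = g and y < c, thus y < g. q ≤ y, so q < g.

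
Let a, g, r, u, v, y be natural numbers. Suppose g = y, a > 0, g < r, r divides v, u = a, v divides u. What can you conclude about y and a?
y < a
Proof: g = y and g < r, thus y < r. Since r divides v and v divides u, r divides u. Since u = a, r divides a. a > 0, so r ≤ a. Since y < r, y < a.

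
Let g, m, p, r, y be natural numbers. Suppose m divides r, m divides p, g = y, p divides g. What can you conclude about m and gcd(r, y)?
m divides gcd(r, y)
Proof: m divides p and p divides g, so m divides g. From g = y, m divides y. m divides r, so m divides gcd(r, y).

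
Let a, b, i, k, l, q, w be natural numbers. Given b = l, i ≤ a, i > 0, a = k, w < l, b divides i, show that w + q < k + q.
b = l and b divides i, thus l divides i. Since i > 0, l ≤ i. Since i ≤ a, l ≤ a. a = k, so l ≤ k. Since w < l, w < k. Then w + q < k + q.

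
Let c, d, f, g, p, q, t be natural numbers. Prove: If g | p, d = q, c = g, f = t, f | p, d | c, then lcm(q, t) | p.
Because c = g and d | c, d | g. Since g | p, d | p. d = q, so q | p. f = t and f | p, therefore t | p. q | p, so lcm(q, t) | p.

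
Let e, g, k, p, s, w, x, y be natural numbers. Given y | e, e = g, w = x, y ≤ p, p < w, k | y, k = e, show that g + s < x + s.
From k = e and k | y, e | y. Since y | e, y = e. Because w = x and p < w, p < x. y ≤ p, so y < x. Since y = e, e < x. e = g, so g < x. Then g + s < x + s.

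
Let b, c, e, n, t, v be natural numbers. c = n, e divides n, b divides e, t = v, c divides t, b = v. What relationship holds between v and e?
v = e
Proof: Because b = v and b divides e, v divides e. From c = n and c divides t, n divides t. Since e divides n, e divides t. Since t = v, e divides v. Since v divides e, v = e.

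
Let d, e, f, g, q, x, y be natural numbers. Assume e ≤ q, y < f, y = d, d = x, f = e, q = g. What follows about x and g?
x < g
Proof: y = d and d = x, therefore y = x. f = e and y < f, thus y < e. Since y = x, x < e. q = g and e ≤ q, therefore e ≤ g. x < e, so x < g.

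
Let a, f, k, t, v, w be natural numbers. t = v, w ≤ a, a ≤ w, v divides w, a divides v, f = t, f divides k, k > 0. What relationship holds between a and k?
a ≤ k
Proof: w ≤ a and a ≤ w, thus w = a. From v divides w, v divides a. a divides v, so v = a. t = v, so t = a. Because f = t and f divides k, t divides k. Since k > 0, t ≤ k. t = a, so a ≤ k.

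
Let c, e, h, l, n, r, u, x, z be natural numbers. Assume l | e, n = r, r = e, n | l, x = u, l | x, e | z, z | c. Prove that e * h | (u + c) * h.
Since n = r and r = e, n = e. Because n | l, e | l. l | e, so l = e. x = u and l | x, so l | u. Since l = e, e | u. e | z and z | c, so e | c. Since e | u, e | u + c. Then e * h | (u + c) * h.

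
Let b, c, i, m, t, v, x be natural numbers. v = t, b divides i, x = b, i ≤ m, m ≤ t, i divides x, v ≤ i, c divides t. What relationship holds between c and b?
c divides b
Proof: Because v = t and v ≤ i, t ≤ i. i ≤ m and m ≤ t, therefore i ≤ t. Since t ≤ i, t = i. x = b and i divides x, so i divides b. Since b divides i, i = b. Since t = i, t = b. c divides t, so c divides b.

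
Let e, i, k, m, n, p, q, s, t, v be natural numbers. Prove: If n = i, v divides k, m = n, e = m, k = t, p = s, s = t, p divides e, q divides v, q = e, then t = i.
p = s and p divides e, therefore s divides e. Since s = t, t divides e. q = e and q divides v, so e divides v. Since k = t and v divides k, v divides t. Since e divides v, e divides t. Since t divides e, t = e. e = m, so t = m. Since m = n, t = n. Since n = i, t = i.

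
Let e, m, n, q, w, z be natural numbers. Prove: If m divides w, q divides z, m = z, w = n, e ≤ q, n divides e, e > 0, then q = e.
Because m = z and m divides w, z divides w. q divides z, so q divides w. Since w = n, q divides n. Since n divides e, q divides e. e > 0, so q ≤ e. e ≤ q, so q = e.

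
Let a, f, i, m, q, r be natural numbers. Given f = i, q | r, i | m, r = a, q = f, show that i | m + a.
q = f and q | r, so f | r. f = i, so i | r. r = a, so i | a. From i | m, i | m + a.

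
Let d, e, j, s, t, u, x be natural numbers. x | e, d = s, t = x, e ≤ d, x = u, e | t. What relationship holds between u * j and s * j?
u * j ≤ s * j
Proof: Because t = x and e | t, e | x. Since x | e, e = x. x = u, so e = u. d = s and e ≤ d, hence e ≤ s. e = u, so u ≤ s. Then u * j ≤ s * j.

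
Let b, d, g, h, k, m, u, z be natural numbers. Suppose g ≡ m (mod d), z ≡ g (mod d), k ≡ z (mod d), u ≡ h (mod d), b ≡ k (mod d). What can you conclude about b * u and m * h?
b * u ≡ m * h (mod d)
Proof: From b ≡ k (mod d) and k ≡ z (mod d), b ≡ z (mod d). z ≡ g (mod d), so b ≡ g (mod d). Since g ≡ m (mod d), b ≡ m (mod d). Because u ≡ h (mod d), by multiplying congruences, b * u ≡ m * h (mod d).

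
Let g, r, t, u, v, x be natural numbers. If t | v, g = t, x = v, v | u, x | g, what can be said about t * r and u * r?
t * r | u * r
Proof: Since x = v and x | g, v | g. g = t, so v | t. Since t | v, v = t. Since v | u, t | u. Then t * r | u * r.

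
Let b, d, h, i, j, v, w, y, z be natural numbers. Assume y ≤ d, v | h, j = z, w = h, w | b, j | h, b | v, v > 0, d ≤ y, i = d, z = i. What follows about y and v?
y ≤ v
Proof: d ≤ y and y ≤ d, so d = y. Since i = d, i = y. w | b and b | v, therefore w | v. From w = h, h | v. Since v | h, h = v. j = z and j | h, therefore z | h. Since h = v, z | v. z = i, so i | v. v > 0, so i ≤ v. From i = y, y ≤ v.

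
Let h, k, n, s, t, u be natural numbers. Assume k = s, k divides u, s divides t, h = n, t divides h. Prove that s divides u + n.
From k = s and k divides u, s divides u. From h = n and t divides h, t divides n. s divides t, so s divides n. Since s divides u, s divides u + n.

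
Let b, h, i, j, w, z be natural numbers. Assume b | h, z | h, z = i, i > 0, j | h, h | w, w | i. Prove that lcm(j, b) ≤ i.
h | w and w | i, therefore h | i. z = i and z | h, hence i | h. Since h | i, h = i. Because j | h and b | h, lcm(j, b) | h. h = i, so lcm(j, b) | i. Because i > 0, lcm(j, b) ≤ i.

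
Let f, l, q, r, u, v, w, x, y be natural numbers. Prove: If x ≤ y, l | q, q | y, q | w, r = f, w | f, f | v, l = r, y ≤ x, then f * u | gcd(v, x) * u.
From q | w and w | f, q | f. Because l = r and r = f, l = f. l | q, so f | q. Since q | f, q = f. y ≤ x and x ≤ y, so y = x. q | y, so q | x. Since q = f, f | x. Since f | v, f | gcd(v, x). Then f * u | gcd(v, x) * u.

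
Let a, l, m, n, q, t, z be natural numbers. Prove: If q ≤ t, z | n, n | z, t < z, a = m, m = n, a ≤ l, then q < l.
Since z | n and n | z, z = n. t < z, so t < n. q ≤ t, so q < n. a = m and m = n, hence a = n. a ≤ l, so n ≤ l. Since q < n, q < l.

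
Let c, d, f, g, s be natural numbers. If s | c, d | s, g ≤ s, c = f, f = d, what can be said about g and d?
g ≤ d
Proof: Because c = f and f = d, c = d. From s | c, s | d. Since d | s, s = d. g ≤ s, so g ≤ d.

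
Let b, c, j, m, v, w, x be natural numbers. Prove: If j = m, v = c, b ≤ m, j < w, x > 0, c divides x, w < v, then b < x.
j = m and j < w, thus m < w. b ≤ m, so b < w. Since v = c and w < v, w < c. Since b < w, b < c. From c divides x and x > 0, c ≤ x. b < c, so b < x.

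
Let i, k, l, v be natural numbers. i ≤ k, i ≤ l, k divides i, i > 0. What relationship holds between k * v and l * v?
k * v ≤ l * v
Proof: k divides i and i > 0, therefore k ≤ i. Since i ≤ k, i = k. From i ≤ l, k ≤ l. By multiplying by a non-negative, k * v ≤ l * v.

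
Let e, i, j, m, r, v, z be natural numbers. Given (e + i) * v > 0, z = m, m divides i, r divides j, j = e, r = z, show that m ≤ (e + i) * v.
r = z and z = m, therefore r = m. j = e and r divides j, hence r divides e. Since r = m, m divides e. m divides i, so m divides e + i. Then m divides (e + i) * v. (e + i) * v > 0, so m ≤ (e + i) * v.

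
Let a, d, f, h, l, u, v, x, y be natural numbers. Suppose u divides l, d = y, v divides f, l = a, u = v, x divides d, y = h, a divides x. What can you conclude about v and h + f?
v divides h + f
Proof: u = v and u divides l, so v divides l. Since l = a, v divides a. a divides x and x divides d, so a divides d. Since d = y, a divides y. v divides a, so v divides y. Since y = h, v divides h. v divides f, so v divides h + f.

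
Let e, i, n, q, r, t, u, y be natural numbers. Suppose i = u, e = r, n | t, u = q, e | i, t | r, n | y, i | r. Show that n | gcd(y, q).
From i = u and u = q, i = q. e = r and e | i, hence r | i. Since i | r, r = i. From t | r, t | i. Since i = q, t | q. From n | t, n | q. n | y, so n | gcd(y, q).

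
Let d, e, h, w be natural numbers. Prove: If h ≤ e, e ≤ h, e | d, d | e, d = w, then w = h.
h ≤ e and e ≤ h, therefore h = e. e | d and d | e, hence e = d. h = e, so h = d. d = w, so h = w. Then w = h.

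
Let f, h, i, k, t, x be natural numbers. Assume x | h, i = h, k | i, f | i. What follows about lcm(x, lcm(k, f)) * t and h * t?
lcm(x, lcm(k, f)) * t | h * t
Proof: k | i and f | i, hence lcm(k, f) | i. i = h, so lcm(k, f) | h. x | h, so lcm(x, lcm(k, f)) | h. Then lcm(x, lcm(k, f)) * t | h * t.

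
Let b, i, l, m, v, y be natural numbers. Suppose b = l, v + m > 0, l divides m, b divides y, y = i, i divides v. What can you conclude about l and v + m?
l ≤ v + m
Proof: Since y = i and b divides y, b divides i. b = l, so l divides i. Because i divides v, l divides v. l divides m, so l divides v + m. From v + m > 0, l ≤ v + m.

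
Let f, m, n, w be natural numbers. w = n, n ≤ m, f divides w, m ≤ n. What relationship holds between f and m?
f divides m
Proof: n ≤ m and m ≤ n, thus n = m. w = n, so w = m. Since f divides w, f divides m.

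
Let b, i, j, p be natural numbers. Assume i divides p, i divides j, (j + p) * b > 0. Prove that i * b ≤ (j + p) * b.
Since i divides j and i divides p, i divides j + p. Then i * b divides (j + p) * b. Since (j + p) * b > 0, i * b ≤ (j + p) * b.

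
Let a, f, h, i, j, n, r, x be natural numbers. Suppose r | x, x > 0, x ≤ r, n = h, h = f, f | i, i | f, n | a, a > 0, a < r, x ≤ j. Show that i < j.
r | x and x > 0, therefore r ≤ x. Since x ≤ r, r = x. Because n = h and h = f, n = f. f | i and i | f, hence f = i. n = f, so n = i. Because n | a and a > 0, n ≤ a. a < r, so n < r. n = i, so i < r. r = x, so i < x. Since x ≤ j, i < j.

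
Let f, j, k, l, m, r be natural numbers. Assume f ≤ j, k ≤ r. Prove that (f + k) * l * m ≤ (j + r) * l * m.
From f ≤ j and k ≤ r, f + k ≤ j + r. By multiplying by a non-negative, (f + k) * l ≤ (j + r) * l. By multiplying by a non-negative, (f + k) * l * m ≤ (j + r) * l * m.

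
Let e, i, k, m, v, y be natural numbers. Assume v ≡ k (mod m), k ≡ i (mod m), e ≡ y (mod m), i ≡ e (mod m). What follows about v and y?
v ≡ y (mod m)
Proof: v ≡ k (mod m) and k ≡ i (mod m), so v ≡ i (mod m). i ≡ e (mod m), so v ≡ e (mod m). Because e ≡ y (mod m), v ≡ y (mod m).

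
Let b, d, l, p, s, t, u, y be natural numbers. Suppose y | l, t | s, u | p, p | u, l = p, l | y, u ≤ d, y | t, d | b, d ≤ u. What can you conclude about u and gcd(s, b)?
u | gcd(s, b)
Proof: y | l and l | y, so y = l. Since l = p, y = p. p | u and u | p, thus p = u. y = p, so y = u. y | t and t | s, thus y | s. Since y = u, u | s. Because d ≤ u and u ≤ d, d = u. d | b, so u | b. From u | s, u | gcd(s, b).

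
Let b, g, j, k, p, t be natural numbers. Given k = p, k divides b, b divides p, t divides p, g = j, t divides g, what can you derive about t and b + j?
t divides b + j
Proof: k = p and k divides b, thus p divides b. Because b divides p, p = b. t divides p, so t divides b. From g = j and t divides g, t divides j. From t divides b, t divides b + j.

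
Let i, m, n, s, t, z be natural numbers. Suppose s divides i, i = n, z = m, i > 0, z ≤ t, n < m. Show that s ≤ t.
s divides i and i > 0, so s ≤ i. i = n, so s ≤ n. Since n < m, s < m. z = m and z ≤ t, thus m ≤ t. s < m, so s < t. Then s ≤ t.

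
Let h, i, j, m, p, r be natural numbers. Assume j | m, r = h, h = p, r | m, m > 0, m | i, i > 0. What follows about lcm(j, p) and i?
lcm(j, p) ≤ i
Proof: r = h and h = p, therefore r = p. r | m, so p | m. Since j | m, lcm(j, p) | m. m > 0, so lcm(j, p) ≤ m. m | i and i > 0, hence m ≤ i. lcm(j, p) ≤ m, so lcm(j, p) ≤ i.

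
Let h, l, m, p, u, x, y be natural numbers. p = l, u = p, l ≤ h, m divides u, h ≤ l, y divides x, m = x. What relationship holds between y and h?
y divides h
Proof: Since l ≤ h and h ≤ l, l = h. Because p = l, p = h. Because u = p and m divides u, m divides p. Since m = x, x divides p. Since p = h, x divides h. y divides x, so y divides h.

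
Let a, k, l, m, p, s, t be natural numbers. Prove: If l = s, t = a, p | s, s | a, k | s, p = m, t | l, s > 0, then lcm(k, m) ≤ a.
l = s and t | l, therefore t | s. Since t = a, a | s. From s | a, s = a. p = m and p | s, so m | s. Since k | s, lcm(k, m) | s. Since s > 0, lcm(k, m) ≤ s. s = a, so lcm(k, m) ≤ a.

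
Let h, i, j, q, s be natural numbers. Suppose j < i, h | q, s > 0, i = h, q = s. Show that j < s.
i = h and j < i, thus j < h. From q = s and h | q, h | s. s > 0, so h ≤ s. Since j < h, j < s.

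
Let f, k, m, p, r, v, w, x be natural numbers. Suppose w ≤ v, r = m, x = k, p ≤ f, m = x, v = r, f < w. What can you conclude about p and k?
p < k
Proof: From r = m and m = x, r = x. Since x = k, r = k. Because p ≤ f and f < w, p < w. Because v = r and w ≤ v, w ≤ r. p < w, so p < r. From r = k, p < k.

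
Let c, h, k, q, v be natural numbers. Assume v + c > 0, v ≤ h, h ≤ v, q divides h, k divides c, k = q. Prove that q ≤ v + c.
h ≤ v and v ≤ h, thus h = v. q divides h, so q divides v. From k = q and k divides c, q divides c. q divides v, so q divides v + c. v + c > 0, so q ≤ v + c.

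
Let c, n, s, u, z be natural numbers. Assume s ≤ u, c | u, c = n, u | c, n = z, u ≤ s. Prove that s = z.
s ≤ u and u ≤ s, hence s = u. u | c and c | u, therefore u = c. Since s = u, s = c. Since c = n, s = n. From n = z, s = z.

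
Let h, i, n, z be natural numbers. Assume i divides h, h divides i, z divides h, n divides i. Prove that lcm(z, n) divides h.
Since i divides h and h divides i, i = h. n divides i, so n divides h. Since z divides h, lcm(z, n) divides h.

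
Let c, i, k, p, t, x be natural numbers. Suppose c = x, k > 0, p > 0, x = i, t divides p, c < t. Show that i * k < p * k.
Since c = x and x = i, c = i. t divides p and p > 0, thus t ≤ p. c < t, so c < p. c = i, so i < p. Since k > 0, by multiplying by a positive, i * k < p * k.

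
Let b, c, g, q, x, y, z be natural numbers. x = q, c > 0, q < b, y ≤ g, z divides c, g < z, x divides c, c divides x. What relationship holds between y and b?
y < b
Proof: c divides x and x divides c, so c = x. From x = q, c = q. y ≤ g and g < z, hence y < z. z divides c and c > 0, hence z ≤ c. Since y < z, y < c. Since c = q, y < q. q < b, so y < b.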